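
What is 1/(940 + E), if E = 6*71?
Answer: 1/1366 ≈ 0.00073206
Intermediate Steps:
E = 426
1/(940 + E) = 1/(940 + 426) = 1/1366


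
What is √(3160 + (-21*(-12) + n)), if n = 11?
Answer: √3423 ≈ 58.506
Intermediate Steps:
√(3160 + (-21*(-12) + n)) = √(3160 + (-21*(-12) + 11)) = √(3160 + (252 + 11)) = √(3160 + 263) = √3423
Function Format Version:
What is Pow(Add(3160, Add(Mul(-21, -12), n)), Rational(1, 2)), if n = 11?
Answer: Pow(3423, Rational(1, 2)) ≈ 58.506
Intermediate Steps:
Pow(Add(3160, Add(Mul(-21, -12), n)), Rational(1, 2)) = Pow(Add(3160, Add(Mul(-21, -12), 11)), Rational(1, 2)) = Pow(Add(3160, Add(252, 11)), Rational(1, 2)) = Pow(Add(3160, 263), Rational(1, 2)) = Pow(3423, Rational(1, 2))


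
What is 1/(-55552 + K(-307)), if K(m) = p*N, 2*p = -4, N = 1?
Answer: -1/55554 ≈ -1.8001e-5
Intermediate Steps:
p = -2 (p = (1/2)*(-4) = -2)
K(m) = -2 (K(m) = -2*1 = -2)
1/(-55552 + K(-307)) = 1/(-55552 - 2) = 1/(-55554) = -1/55554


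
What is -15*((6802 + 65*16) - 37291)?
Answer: 441735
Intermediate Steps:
-15*((6802 + 65*16) - 37291) = -15*((6802 + 1040) - 37291) = -15*(7842 - 37291) = -15*(-29449) = 441735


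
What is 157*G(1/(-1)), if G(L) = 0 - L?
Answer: 157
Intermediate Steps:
G(L) = -L
157*G(1/(-1)) = 157*(-1/(-1)) = 157*(-1*(-1)) = 157*1 = 157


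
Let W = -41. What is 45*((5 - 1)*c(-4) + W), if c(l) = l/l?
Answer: -1665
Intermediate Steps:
c(l) = 1
45*((5 - 1)*c(-4) + W) = 45*((5 - 1)*1 - 41) = 45*(4*1 - 41) = 45*(4 - 41) = 45*(-37) = -1665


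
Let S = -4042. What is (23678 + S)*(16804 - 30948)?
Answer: -277731584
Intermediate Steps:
(23678 + S)*(16804 - 30948) = (23678 - 4042)*(16804 - 30948) = 19636*(-14144) = -277731584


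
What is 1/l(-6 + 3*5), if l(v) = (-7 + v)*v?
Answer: 1/18 ≈ 0.055556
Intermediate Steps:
l(v) = v*(-7 + v)
1/l(-6 + 3*5) = 1/((-6 + 3*5)*(-7 + (-6 + 3*5))) = 1/((-6 + 15)*(-7 + (-6 + 15))) = 1/(9*(-7 + 9)) = 1/(9*2) = 1/18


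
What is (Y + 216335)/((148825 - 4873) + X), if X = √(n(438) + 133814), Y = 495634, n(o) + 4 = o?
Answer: 12811170186/2590255507 - 711969*√33562/10361022028 ≈ 4.9333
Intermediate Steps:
n(o) = -4 + o
X = 2*√33562 (X = √((-4 + 438) + 133814) = √(434 + 133814) = √134248 = 2*√33562 ≈ 366.40)
(Y + 216335)/((148825 - 4873) + X) = (495634 + 216335)/((148825 - 4873) + 2*√33562) = 711969/(143952 + 2*√33562)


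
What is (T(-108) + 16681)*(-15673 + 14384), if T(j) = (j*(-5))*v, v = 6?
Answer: -25678169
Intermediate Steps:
T(j) = -30*j (T(j) = (j*(-5))*6 = -5*j*6 = -30*j)
(T(-108) + 16681)*(-15673 + 14384) = (-30*(-108) + 16681)*(-15673 + 14384) = (3240 + 16681)*(-1289) = 19921*(-1289) = -25678169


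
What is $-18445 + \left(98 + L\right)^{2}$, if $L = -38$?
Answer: $-14845$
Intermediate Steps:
$-18445 + \left(98 + L\right)^{2} = -18445 + \left(98 - 38\right)^{2} = -18445 + 60^{2} = -18445 + 3600 = -14845$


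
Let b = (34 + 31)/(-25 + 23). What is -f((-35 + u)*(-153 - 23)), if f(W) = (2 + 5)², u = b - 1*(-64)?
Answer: -49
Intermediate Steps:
b = -65/2 (b = 65/(-2) = 65*(-½) = -65/2 ≈ -32.500)
u = 63/2 (u = -65/2 - 1*(-64) = -65/2 + 64 = 63/2 ≈ 31.500)
f(W) = 49 (f(W) = 7² = 49)
-f((-35 + u)*(-153 - 23)) = -1*49 = -49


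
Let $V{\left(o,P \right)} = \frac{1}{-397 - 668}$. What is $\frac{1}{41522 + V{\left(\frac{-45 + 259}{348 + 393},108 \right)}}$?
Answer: $\frac{1065}{44220929} \approx 2.4084 \cdot 10^{-5}$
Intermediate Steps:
$V{\left(o,P \right)} = - \frac{1}{1065}$ ($V{\left(o,P \right)} = \frac{1}{-1065} = - \frac{1}{1065}$)
$\frac{1}{41522 + V{\left(\frac{-45 + 259}{348 + 393},108 \right)}} = \frac{1}{41522 - \frac{1}{1065}} = \frac{1}{\frac{44220929}{1065}} = \frac{1065}{44220929}$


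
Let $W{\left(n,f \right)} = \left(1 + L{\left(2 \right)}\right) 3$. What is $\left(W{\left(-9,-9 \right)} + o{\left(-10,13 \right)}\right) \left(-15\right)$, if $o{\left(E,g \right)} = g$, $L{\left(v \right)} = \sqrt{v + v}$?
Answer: $-330$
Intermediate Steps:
$L{\left(v \right)} = \sqrt{2} \sqrt{v}$ ($L{\left(v \right)} = \sqrt{2 v} = \sqrt{2} \sqrt{v}$)
$W{\left(n,f \right)} = 9$ ($W{\left(n,f \right)} = \left(1 + \sqrt{2} \sqrt{2}\right) 3 = \left(1 + 2\right) 3 = 3 \cdot 3 = 9$)
$\left(W{\left(-9,-9 \right)} + o{\left(-10,13 \right)}\right) \left(-15\right) = \left(9 + 13\right) \left(-15\right) = 22 \left(-15\right) = -330$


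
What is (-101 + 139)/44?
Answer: 19/22 ≈ 0.86364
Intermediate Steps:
(-101 + 139)/44 = (1/44)*38 = 19/22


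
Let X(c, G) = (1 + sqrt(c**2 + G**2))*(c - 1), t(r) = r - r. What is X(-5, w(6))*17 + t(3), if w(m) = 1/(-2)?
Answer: -102 - 51*sqrt(101) ≈ -614.54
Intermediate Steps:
t(r) = 0
w(m) = -1/2
X(c, G) = (1 + sqrt(G**2 + c**2))*(-1 + c)
X(-5, w(6))*17 + t(3) = (-1 - 5 - sqrt((-1/2)**2 + (-5)**2) - 5*sqrt((-1/2)**2 + (-5)**2))*17 + 0 = (-1 - 5 - sqrt(1/4 + 25) - 5*sqrt(1/4 + 25))*17 + 0 = (-1 - 5 - sqrt(101/4) - 5*sqrt(101)/2)*17 + 0 = (-1 - 5 - sqrt(101)/2 - 5*sqrt(101)/2)*17 + 0 = (-6 - 3*sqrt(101))*17 + 0 = (-102 - 51*sqrt(101)) + 0 = -102 - 51*sqrt(101)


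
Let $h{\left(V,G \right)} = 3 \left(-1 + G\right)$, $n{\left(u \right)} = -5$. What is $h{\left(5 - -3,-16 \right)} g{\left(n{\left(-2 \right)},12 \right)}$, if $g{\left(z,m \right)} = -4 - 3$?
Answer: $357$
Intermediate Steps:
$g{\left(z,m \right)} = -7$ ($g{\left(z,m \right)} = -4 - 3 = -7$)
$h{\left(V,G \right)} = -3 + 3 G$
$h{\left(5 - -3,-16 \right)} g{\left(n{\left(-2 \right)},12 \right)} = \left(-3 + 3 \left(-16\right)\right) \left(-7\right) = \left(-3 - 48\right) \left(-7\right) = \left(-51\right) \left(-7\right) = 357$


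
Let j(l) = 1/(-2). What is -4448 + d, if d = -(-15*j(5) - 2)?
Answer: -8907/2 ≈ -4453.5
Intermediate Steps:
j(l) = -½
d = -11/2 (d = -(-15*(-½) - 2) = -(15/2 - 2) = -1*11/2 = -11/2 ≈ -5.5000)
-4448 + d = -4448 - 11/2 = -8907/2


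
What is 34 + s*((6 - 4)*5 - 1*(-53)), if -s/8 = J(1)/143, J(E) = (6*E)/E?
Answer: 1838/143 ≈ 12.853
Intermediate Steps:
J(E) = 6
s = -48/143 ≈ -0.33566
34 + s*((6 - 4)*5 - 1*(-53)) = 34 - 48*((6 - 4)*5 - 1*(-53))/143 = 34 - 48*(2*5 + 53)/143 = 34 - 48*(10 + 53)/143 = 34 - 48/143*63 = 34 - 3024/143 = 1838/143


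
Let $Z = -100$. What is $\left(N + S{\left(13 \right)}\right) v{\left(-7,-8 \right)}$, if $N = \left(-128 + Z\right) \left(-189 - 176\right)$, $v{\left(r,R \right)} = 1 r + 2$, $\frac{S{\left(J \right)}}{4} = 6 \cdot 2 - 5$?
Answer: $-416240$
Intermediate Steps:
$S{\left(J \right)} = 28$ ($S{\left(J \right)} = 4 \left(6 \cdot 2 - 5\right) = 4 \left(12 - 5\right) = 4 \cdot 7 = 28$)
$v{\left(r,R \right)} = 2 + r$ ($v{\left(r,R \right)} = r + 2 = 2 + r$)
$N = 83220$ ($N = \left(-128 - 100\right) \left(-189 - 176\right) = \left(-228\right) \left(-365\right) = 83220$)
$\left(N + S{\left(13 \right)}\right) v{\left(-7,-8 \right)} = \left(83220 + 28\right) \left(2 - 7\right) = 83248 \left(-5\right) = -416240$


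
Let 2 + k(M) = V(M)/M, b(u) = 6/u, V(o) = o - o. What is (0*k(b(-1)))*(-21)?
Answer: 0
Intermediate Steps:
V(o) = 0
k(M) = -2 (k(M) = -2 + 0/M = -2 + 0 = -2)
(0*k(b(-1)))*(-21) = (0*(-2))*(-21) = 0*(-21) = 0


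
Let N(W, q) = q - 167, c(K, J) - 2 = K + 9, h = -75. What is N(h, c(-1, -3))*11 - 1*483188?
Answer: -484915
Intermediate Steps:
c(K, J) = 11 + K (c(K, J) = 2 + (K + 9) = 2 + (9 + K) = 11 + K)
N(W, q) = -167 + q
N(h, c(-1, -3))*11 - 1*483188 = (-167 + (11 - 1))*11 - 1*483188 = (-167 + 10)*11 - 483188 = -157*11 - 483188 = -1727 - 483188 = -484915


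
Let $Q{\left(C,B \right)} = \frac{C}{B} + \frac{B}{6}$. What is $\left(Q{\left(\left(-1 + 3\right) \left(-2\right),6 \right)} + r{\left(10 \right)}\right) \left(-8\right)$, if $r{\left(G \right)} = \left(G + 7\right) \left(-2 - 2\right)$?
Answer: $\frac{1624}{3} \approx 541.33$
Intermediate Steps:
$r{\left(G \right)} = -28 - 4 G$ ($r{\left(G \right)} = \left(7 + G\right) \left(-4\right) = -28 - 4 G$)
$Q{\left(C,B \right)} = \frac{B}{6} + \frac{C}{B}$ ($Q{\left(C,B \right)} = \frac{C}{B} + B \frac{1}{6} = \frac{C}{B} + \frac{B}{6} = \frac{B}{6} + \frac{C}{B}$)
$\left(Q{\left(\left(-1 + 3\right) \left(-2\right),6 \right)} + r{\left(10 \right)}\right) \left(-8\right) = \left(\left(\frac{1}{6} \cdot 6 + \frac{\left(-1 + 3\right) \left(-2\right)}{6}\right) - 68\right) \left(-8\right) = \left(\left(1 + 2 \left(-2\right) \frac{1}{6}\right) - 68\right) \left(-8\right) = \left(\left(1 - \frac{2}{3}\right) - 68\right) \left(-8\right) = \left(\frac{1}{3} - 68\right) \left(-8\right) = \left(- \frac{203}{3}\right) \left(-8\right) = \frac{1624}{3}$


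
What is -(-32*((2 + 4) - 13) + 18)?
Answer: -242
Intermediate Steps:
-(-32*((2 + 4) - 13) + 18) = -(-32*(6 - 13) + 18) = -(-32*(-7) + 18) = -(224 + 18) = -1*242 = -242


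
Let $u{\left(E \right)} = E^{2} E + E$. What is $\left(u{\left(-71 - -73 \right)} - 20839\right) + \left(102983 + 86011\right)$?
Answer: $168165$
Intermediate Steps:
$u{\left(E \right)} = E + E^{3}$ ($u{\left(E \right)} = E^{3} + E = E + E^{3}$)
$\left(u{\left(-71 - -73 \right)} - 20839\right) + \left(102983 + 86011\right) = \left(\left(\left(-71 - -73\right) + \left(-71 - -73\right)^{3}\right) - 20839\right) + \left(102983 + 86011\right) = \left(\left(\left(-71 + 73\right) + \left(-71 + 73\right)^{3}\right) - 20839\right) + 188994 = \left(\left(2 + 2^{3}\right) - 20839\right) + 188994 = \left(\left(2 + 8\right) - 20839\right) + 188994 = \left(10 - 20839\right) + 188994 = -20829 + 188994 = 168165$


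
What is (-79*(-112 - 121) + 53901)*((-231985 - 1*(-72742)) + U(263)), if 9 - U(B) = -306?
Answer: -11491765824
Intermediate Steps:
U(B) = 315 (U(B) = 9 - 1*(-306) = 9 + 306 = 315)
(-79*(-112 - 121) + 53901)*((-231985 - 1*(-72742)) + U(263)) = (-79*(-112 - 121) + 53901)*((-231985 - 1*(-72742)) + 315) = (-79*(-233) + 53901)*((-231985 + 72742) + 315) = (18407 + 53901)*(-159243 + 315) = 72308*(-158928) = -11491765824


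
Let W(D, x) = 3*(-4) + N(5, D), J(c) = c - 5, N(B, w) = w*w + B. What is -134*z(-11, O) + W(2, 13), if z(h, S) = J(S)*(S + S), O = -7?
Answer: -22515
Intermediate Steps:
N(B, w) = B + w² (N(B, w) = w² + B = B + w²)
J(c) = -5 + c
W(D, x) = -7 + D² (W(D, x) = 3*(-4) + (5 + D²) = -12 + (5 + D²) = -7 + D²)
z(h, S) = 2*S*(-5 + S) (z(h, S) = (-5 + S)*(S + S) = (-5 + S)*(2*S) = 2*S*(-5 + S))
-134*z(-11, O) + W(2, 13) = -268*(-7)*(-5 - 7) + (-7 + 2²) = -268*(-7)*(-12) + (-7 + 4) = -134*168 - 3 = -22512 - 3 = -22515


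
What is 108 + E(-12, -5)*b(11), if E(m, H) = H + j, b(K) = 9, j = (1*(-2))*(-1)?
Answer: 81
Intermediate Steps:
j = 2 (j = -2*(-1) = 2)
E(m, H) = 2 + H (E(m, H) = H + 2 = 2 + H)
108 + E(-12, -5)*b(11) = 108 + (2 - 5)*9 = 108 - 3*9 = 108 - 27 = 81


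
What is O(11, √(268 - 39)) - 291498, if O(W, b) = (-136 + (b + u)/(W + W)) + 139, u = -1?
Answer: -6412891/22 + √229/22 ≈ -2.9149e+5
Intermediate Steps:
O(W, b) = 3 + (-1 + b)/(2*W) (O(W, b) = (-136 + (b - 1)/(W + W)) + 139 = (-136 + (-1 + b)/((2*W))) + 139 = (-136 + (-1 + b)*(1/(2*W))) + 139 = (-136 + (-1 + b)/(2*W)) + 139 = 3 + (-1 + b)/(2*W))
O(11, √(268 - 39)) - 291498 = (½)*(-1 + √(268 - 39) + 6*11)/11 - 291498 = (½)*(1/11)*(-1 + √229 + 66) - 291498 = (½)*(1/11)*(65 + √229) - 291498 = (65/22 + √229/22) - 291498 = -6412891/22 + √229/22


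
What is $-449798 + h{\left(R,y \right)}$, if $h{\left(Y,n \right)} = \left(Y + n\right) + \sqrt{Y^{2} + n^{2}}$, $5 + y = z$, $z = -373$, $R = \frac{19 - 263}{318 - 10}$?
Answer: $- \frac{34663613}{77} + \frac{\sqrt{847162957}}{77} \approx -4.498 \cdot 10^{5}$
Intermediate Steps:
$R = - \frac{61}{77}$ ($R = - \frac{244}{308} = \left(-244\right) \frac{1}{308} = - \frac{61}{77} \approx -0.79221$)
$y = -378$ ($y = -5 - 373 = -378$)
$h{\left(Y,n \right)} = Y + n + \sqrt{Y^{2} + n^{2}}$
$-449798 + h{\left(R,y \right)} = -449798 - \left(\frac{29167}{77} - \sqrt{\left(- \frac{61}{77}\right)^{2} + \left(-378\right)^{2}}\right) = -449798 - \left(\frac{29167}{77} - \sqrt{\frac{3721}{5929} + 142884}\right) = -449798 - \left(\frac{29167}{77} - \frac{\sqrt{847162957}}{77}\right) = - \frac{34663613}{77} + \frac{\sqrt{847162957}}{77}$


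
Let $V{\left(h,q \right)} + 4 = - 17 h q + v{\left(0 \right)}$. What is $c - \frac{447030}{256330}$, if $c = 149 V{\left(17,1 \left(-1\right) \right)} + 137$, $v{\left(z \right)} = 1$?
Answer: $\frac{1095791680}{25633} \approx 42749.0$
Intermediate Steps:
$V{\left(h,q \right)} = -3 - 17 h q$ ($V{\left(h,q \right)} = -4 + \left(- 17 h q + 1\right) = -4 - \left(-1 + 17 h q\right) = -3 - 17 h q$)
$c = 42751$ ($c = 149 \left(-3 - 289 \cdot 1 \left(-1\right)\right) + 137 = 149 \left(-3 - 289 \left(-1\right)\right) + 137 = 149 \left(-3 + 289\right) + 137 = 149 \cdot 286 + 137 = 42614 + 137 = 42751$)
$c - \frac{447030}{256330} = 42751 - \frac{447030}{256330} = 42751 - \frac{44703}{25633} = \frac{1095791680}{25633}$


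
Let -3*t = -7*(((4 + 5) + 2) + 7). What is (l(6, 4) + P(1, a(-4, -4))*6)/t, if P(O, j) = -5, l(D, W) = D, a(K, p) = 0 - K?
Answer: -4/7 ≈ -0.57143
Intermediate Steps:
a(K, p) = -K
t = 42 (t = -(-7)*(((4 + 5) + 2) + 7)/3 = -(-7)*((9 + 2) + 7)/3 = -(-7)*(11 + 7)/3 = -(-7)*18/3 = -⅓*(-126) = 42)
(l(6, 4) + P(1, a(-4, -4))*6)/t = (6 - 5*6)/42 = (6 - 30)*(1/42) = -24*1/42 = -4/7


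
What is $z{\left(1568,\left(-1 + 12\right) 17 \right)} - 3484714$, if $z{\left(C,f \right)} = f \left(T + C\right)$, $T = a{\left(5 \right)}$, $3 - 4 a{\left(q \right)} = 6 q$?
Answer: $- \frac{12771041}{4} \approx -3.1928 \cdot 10^{6}$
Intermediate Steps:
$a{\left(q \right)} = \frac{3}{4} - \frac{3 q}{2}$ ($a{\left(q \right)} = \frac{3}{4} - \frac{6 q}{4} = \frac{3}{4} - \frac{3 q}{2}$)
$T = - \frac{27}{4}$ ($T = \frac{3}{4} - \frac{15}{2} = - \frac{27}{4} \approx -6.75$)
$z{\left(C,f \right)} = f \left(- \frac{27}{4} + C\right)$
$z{\left(1568,\left(-1 + 12\right) 17 \right)} - 3484714 = \frac{\left(-1 + 12\right) 17 \left(-27 + 4 \cdot 1568\right)}{4} - 3484714 = \frac{11 \cdot 17 \left(-27 + 6272\right)}{4} - 3484714 = \frac{1}{4} \cdot 187 \cdot 6245 - 3484714 = \frac{1167815}{4} - 3484714 = - \frac{12771041}{4}$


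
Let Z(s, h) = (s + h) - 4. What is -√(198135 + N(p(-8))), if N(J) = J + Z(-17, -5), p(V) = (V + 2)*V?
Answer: -√198157 ≈ -445.15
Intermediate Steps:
Z(s, h) = -4 + h + s (Z(s, h) = (h + s) - 4 = -4 + h + s)
p(V) = V*(2 + V) (p(V) = (2 + V)*V = V*(2 + V))
N(J) = -26 + J (N(J) = J + (-4 - 5 - 17) = J - 26 = -26 + J)
-√(198135 + N(p(-8))) = -√(198135 + (-26 - 8*(2 - 8))) = -√(198135 + (-26 - 8*(-6))) = -√(198135 + (-26 + 48)) = -√(198135 + 22) = -√198157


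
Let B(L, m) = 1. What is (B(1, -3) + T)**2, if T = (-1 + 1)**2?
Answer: 1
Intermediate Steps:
T = 0 (T = 0**2 = 0)
(B(1, -3) + T)**2 = (1 + 0)**2 = 1**2 = 1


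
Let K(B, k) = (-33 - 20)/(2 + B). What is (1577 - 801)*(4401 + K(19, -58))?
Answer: 71677568/21 ≈ 3.4132e+6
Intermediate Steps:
K(B, k) = -53/(2 + B)
(1577 - 801)*(4401 + K(19, -58)) = (1577 - 801)*(4401 - 53/(2 + 19)) = 776*(4401 - 53/21) = 776*(92368/21) = 71677568/21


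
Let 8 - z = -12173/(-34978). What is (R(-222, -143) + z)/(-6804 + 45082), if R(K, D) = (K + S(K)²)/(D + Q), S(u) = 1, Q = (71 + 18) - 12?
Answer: 3174388/11045825043 ≈ 0.00028738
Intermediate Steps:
Q = 77 (Q = 89 - 12 = 77)
z = 267651/34978 (z = 8 - (-12173)/(-34978) = 8 - (-12173)*(-1)/34978 = 8 - 1*12173/34978 = 8 - 12173/34978 = 267651/34978 ≈ 7.6520)
R(K, D) = (1 + K)/(77 + D) (R(K, D) = (K + 1²)/(D + 77) = (K + 1)/(77 + D) = (1 + K)/(77 + D))
(R(-222, -143) + z)/(-6804 + 45082) = ((1 - 222)/(77 - 143) + 267651/34978)/(-6804 + 45082) = (-221/(-66) + 267651/34978)/38278 = (-1/66*(-221) + 267651/34978)*(1/38278) = (221/66 + 267651/34978)*(1/38278) = (6348776/577137)*(1/38278) = 3174388/11045825043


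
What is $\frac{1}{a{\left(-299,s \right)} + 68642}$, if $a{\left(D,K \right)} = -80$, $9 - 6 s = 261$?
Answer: $\frac{1}{68562} \approx 1.4585 \cdot 10^{-5}$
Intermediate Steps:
$s = -42$ ($s = \frac{3}{2} - \frac{87}{2} = -42$)
$\frac{1}{a{\left(-299,s \right)} + 68642} = \frac{1}{-80 + 68642} = \frac{1}{68562}$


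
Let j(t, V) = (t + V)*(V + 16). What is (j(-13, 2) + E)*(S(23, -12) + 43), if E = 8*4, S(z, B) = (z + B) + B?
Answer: -6972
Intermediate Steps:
S(z, B) = z + 2*B (S(z, B) = (B + z) + B = z + 2*B)
j(t, V) = (16 + V)*(V + t) (j(t, V) = (V + t)*(16 + V) = (16 + V)*(V + t))
E = 32
(j(-13, 2) + E)*(S(23, -12) + 43) = ((2**2 + 16*2 + 16*(-13) + 2*(-13)) + 32)*((23 + 2*(-12)) + 43) = ((4 + 32 - 208 - 26) + 32)*((23 - 24) + 43) = (-198 + 32)*(-1 + 43) = -166*42 = -6972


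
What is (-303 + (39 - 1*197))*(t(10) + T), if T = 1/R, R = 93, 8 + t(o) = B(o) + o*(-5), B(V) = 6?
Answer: 2228935/93 ≈ 23967.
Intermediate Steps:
t(o) = -2 - 5*o (t(o) = -8 + (6 + o*(-5)) = -8 + (6 - 5*o) = -2 - 5*o)
T = 1/93 ≈ 0.010753
(-303 + (39 - 1*197))*(t(10) + T) = (-303 + (39 - 1*197))*((-2 - 5*10) + 1/93) = (-303 + (39 - 197))*((-2 - 50) + 1/93) = (-303 - 158)*(-52 + 1/93) = -461*(-4835/93) = 2228935/93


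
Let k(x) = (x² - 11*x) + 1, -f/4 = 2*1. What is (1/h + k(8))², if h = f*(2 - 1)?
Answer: 34225/64 ≈ 534.77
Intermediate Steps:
f = -8 ≈ -8.0000
h = -8 (h = -8*(2 - 1) = -8*1 = -8)
k(x) = 1 + x² - 11*x
(1/h + k(8))² = (1/(-8) + (1 + 8² - 11*8))² = (-⅛ + (1 + 64 - 88))² = (-⅛ - 23)² = (-185/8)² = 34225/64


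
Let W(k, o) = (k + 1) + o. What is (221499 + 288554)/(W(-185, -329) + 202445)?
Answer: 510053/201932 ≈ 2.5259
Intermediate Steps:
W(k, o) = 1 + k + o (W(k, o) = (1 + k) + o = 1 + k + o)
(221499 + 288554)/(W(-185, -329) + 202445) = (221499 + 288554)/((1 - 185 - 329) + 202445) = 510053/(-513 + 202445) = 510053/201932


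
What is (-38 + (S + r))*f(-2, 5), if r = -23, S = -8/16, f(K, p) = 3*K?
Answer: 369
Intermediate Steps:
S = -½ (S = -8*1/16 = -½ ≈ -0.50000)
(-38 + (S + r))*f(-2, 5) = (-38 + (-½ - 23))*(3*(-2)) = (-38 - 47/2)*(-6) = -123/2*(-6) = 369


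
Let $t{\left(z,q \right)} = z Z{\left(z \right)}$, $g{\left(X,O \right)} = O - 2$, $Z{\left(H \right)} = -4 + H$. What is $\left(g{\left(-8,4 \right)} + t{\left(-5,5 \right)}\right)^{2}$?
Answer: $2209$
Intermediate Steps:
$g{\left(X,O \right)} = -2 + O$ ($g{\left(X,O \right)} = O - 2 = -2 + O$)
$t{\left(z,q \right)} = z \left(-4 + z\right)$
$\left(g{\left(-8,4 \right)} + t{\left(-5,5 \right)}\right)^{2} = \left(\left(-2 + 4\right) - 5 \left(-4 - 5\right)\right)^{2} = \left(2 - -45\right)^{2} = \left(2 + 45\right)^{2} = 47^{2} = 2209$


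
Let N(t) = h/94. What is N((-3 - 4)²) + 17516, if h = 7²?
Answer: 1646553/94 ≈ 17517.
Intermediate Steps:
h = 49
N(t) = 49/94
N((-3 - 4)²) + 17516 = 49/94 + 17516 = 1646553/94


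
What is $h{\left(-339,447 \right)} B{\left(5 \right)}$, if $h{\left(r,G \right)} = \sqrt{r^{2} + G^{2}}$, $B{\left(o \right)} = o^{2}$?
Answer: $75 \sqrt{34970} \approx 14025.0$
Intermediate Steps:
$h{\left(r,G \right)} = \sqrt{G^{2} + r^{2}}$
$h{\left(-339,447 \right)} B{\left(5 \right)} = \sqrt{447^{2} + \left(-339\right)^{2}} \cdot 5^{2} = \sqrt{199809 + 114921} \cdot 25 = \sqrt{314730} \cdot 25 = 3 \sqrt{34970} \cdot 25 = 75 \sqrt{34970}$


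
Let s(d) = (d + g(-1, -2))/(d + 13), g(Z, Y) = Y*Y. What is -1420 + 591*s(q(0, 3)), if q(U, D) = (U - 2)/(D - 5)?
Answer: -16925/14 ≈ -1208.9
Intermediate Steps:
g(Z, Y) = Y**2
q(U, D) = (-2 + U)/(-5 + D)
s(d) = (4 + d)/(13 + d) (s(d) = (d + (-2)**2)/(d + 13) = (d + 4)/(13 + d) = (4 + d)/(13 + d))
-1420 + 591*s(q(0, 3)) = -1420 + 591*((4 + (-2 + 0)/(-5 + 3))/(13 + (-2 + 0)/(-5 + 3))) = -1420 + 591*((4 - 2/(-2))/(13 - 2/(-2))) = -1420 + 591*((4 - 1/2*(-2))/(13 - 1/2*(-2))) = -1420 + 591*((4 + 1)/(13 + 1)) = -1420 + 591*(5/14) = -1420 + 2955/14 = -16925/14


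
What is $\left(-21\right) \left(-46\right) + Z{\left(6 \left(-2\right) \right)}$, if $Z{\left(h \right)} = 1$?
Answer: $967$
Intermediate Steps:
$\left(-21\right) \left(-46\right) + Z{\left(6 \left(-2\right) \right)} = \left(-21\right) \left(-46\right) + 1 = 966 + 1 = 967$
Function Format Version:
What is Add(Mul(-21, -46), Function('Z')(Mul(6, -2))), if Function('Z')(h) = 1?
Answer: 967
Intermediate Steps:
Add(Mul(-21, -46), Function('Z')(Mul(6, -2))) = Add(Mul(-21, -46), 1) = Add(966, 1) = 967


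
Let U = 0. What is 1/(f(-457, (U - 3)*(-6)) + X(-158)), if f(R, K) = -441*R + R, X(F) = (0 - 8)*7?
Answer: 1/201024 ≈ 4.9745e-6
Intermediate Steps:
X(F) = -56 (X(F) = -8*7 = -56)
f(R, K) = -440*R
1/(f(-457, (U - 3)*(-6)) + X(-158)) = 1/(-440*(-457) - 56) = 1/(201080 - 56) = 1/201024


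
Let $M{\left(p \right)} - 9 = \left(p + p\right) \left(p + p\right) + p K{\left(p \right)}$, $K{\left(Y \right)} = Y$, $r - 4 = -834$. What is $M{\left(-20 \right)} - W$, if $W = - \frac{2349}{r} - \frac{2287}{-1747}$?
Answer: $\frac{2907068177}{1450010} \approx 2004.9$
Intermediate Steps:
$r = -830$ ($r = 4 - 834 = -830$)
$W = \frac{6001913}{1450010}$ ($W = - \frac{2349}{-830} - \frac{2287}{-1747} = \left(-2349\right) \left(- \frac{1}{830}\right) - - \frac{2287}{1747} = \frac{2349}{830} + \frac{2287}{1747} = \frac{6001913}{1450010} \approx 4.1392$)
$M{\left(p \right)} = 9 + 5 p^{2}$ ($M{\left(p \right)} = 9 + \left(\left(p + p\right) \left(p + p\right) + p p\right) = 9 + \left(2 p 2 p + p^{2}\right) = 9 + \left(4 p^{2} + p^{2}\right) = 9 + 5 p^{2}$)
$M{\left(-20 \right)} - W = \left(9 + 5 \left(-20\right)^{2}\right) - \frac{6001913}{1450010} = \left(9 + 5 \cdot 400\right) - \frac{6001913}{1450010} = \left(9 + 2000\right) - \frac{6001913}{1450010} = 2009 - \frac{6001913}{1450010} = \frac{2907068177}{1450010}$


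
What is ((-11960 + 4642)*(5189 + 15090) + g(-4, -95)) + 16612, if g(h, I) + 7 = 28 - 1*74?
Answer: -148385163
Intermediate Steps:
g(h, I) = -53 (g(h, I) = -7 + (28 - 1*74) = -7 + (28 - 74) = -7 - 46 = -53)
((-11960 + 4642)*(5189 + 15090) + g(-4, -95)) + 16612 = ((-11960 + 4642)*(5189 + 15090) - 53) + 16612 = (-7318*20279 - 53) + 16612 = (-148401722 - 53) + 16612 = -148401775 + 16612 = -148385163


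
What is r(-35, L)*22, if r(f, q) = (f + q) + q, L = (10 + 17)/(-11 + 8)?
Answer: -1166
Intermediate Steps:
L = -9 (L = 27/(-3) = 27*(-1/3) = -9)
r(f, q) = f + 2*q
r(-35, L)*22 = (-35 + 2*(-9))*22 = (-35 - 18)*22 = -53*22 = -1166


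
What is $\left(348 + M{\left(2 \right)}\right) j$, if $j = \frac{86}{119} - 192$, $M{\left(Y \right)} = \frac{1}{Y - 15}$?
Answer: $- \frac{102952526}{1547} \approx -66550.0$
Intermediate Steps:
$M{\left(Y \right)} = \frac{1}{-15 + Y}$
$j = - \frac{22762}{119}$ ($j = 86 \cdot \frac{1}{119} - 192 = \frac{86}{119} - 192 = - \frac{22762}{119} \approx -191.28$)
$\left(348 + M{\left(2 \right)}\right) j = \left(348 + \frac{1}{-15 + 2}\right) \left(- \frac{22762}{119}\right) = \left(348 + \frac{1}{-13}\right) \left(- \frac{22762}{119}\right) = \left(348 - \frac{1}{13}\right) \left(- \frac{22762}{119}\right) = \frac{4523}{13} \left(- \frac{22762}{119}\right) = - \frac{102952526}{1547}$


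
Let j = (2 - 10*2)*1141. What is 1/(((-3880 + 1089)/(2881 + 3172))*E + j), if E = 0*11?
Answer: -1/20538 ≈ -4.8690e-5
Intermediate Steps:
E = 0
j = -20538 (j = (2 - 20)*1141 = -18*1141 = -20538)
1/(((-3880 + 1089)/(2881 + 3172))*E + j) = 1/(((-3880 + 1089)/(2881 + 3172))*0 - 20538) = 1/(-2791/6053*0 - 20538) = 1/(0 - 20538) = 1/(-20538) = -1/20538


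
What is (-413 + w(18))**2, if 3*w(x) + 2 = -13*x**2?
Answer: 29735209/9 ≈ 3.3039e+6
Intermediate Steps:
w(x) = -2/3 - 13*x**2/3 (w(x) = -2/3 + (-13*x**2)/3 = -2/3 - 13*x**2/3)
(-413 + w(18))**2 = (-413 + (-2/3 - 13/3*18**2))**2 = (-413 + (-2/3 - 13/3*324))**2 = (-413 + (-2/3 - 1404))**2 = (-413 - 4214/3)**2 = (-5453/3)**2 = 29735209/9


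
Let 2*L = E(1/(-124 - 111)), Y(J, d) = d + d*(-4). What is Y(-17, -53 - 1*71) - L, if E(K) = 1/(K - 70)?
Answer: 12239779/32902 ≈ 372.01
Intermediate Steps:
E(K) = 1/(-70 + K)
Y(J, d) = -3*d (Y(J, d) = d - 4*d = -3*d)
L = -235/32902 (L = 1/(2*(-70 + 1/(-124 - 111))) = 1/(2*(-70 + 1/(-235))) = 1/(2*(-70 - 1/235)) = 1/(2*(-16451/235)) = (1/2)*(-235/16451) = -235/32902 ≈ -0.0071424)
Y(-17, -53 - 1*71) - L = -3*(-53 - 1*71) - 1*(-235/32902) = -3*(-53 - 71) + 235/32902 = -3*(-124) + 235/32902 = 372 + 235/32902 = 12239779/32902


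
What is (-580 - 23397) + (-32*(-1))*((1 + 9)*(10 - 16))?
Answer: -25897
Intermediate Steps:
(-580 - 23397) + (-32*(-1))*((1 + 9)*(10 - 16)) = -23977 + 32*(10*(-6)) = -23977 + 32*(-60) = -23977 - 1920 = -25897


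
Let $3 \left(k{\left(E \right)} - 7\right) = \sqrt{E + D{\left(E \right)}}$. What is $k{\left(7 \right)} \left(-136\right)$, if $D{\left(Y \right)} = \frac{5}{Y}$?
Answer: $-952 - \frac{136 \sqrt{42}}{7} \approx -1077.9$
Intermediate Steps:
$k{\left(E \right)} = 7 + \frac{\sqrt{E + \frac{5}{E}}}{3}$
$k{\left(7 \right)} \left(-136\right) = \left(7 + \frac{\sqrt{7 + \frac{5}{7}}}{3}\right) \left(-136\right) = \left(7 + \frac{\sqrt{\frac{54}{7}}}{3}\right) \left(-136\right) = \left(7 + \frac{\frac{3}{7} \sqrt{42}}{3}\right) \left(-136\right) = \left(7 + \frac{\sqrt{42}}{7}\right) \left(-136\right) = -952 - \frac{136 \sqrt{42}}{7}$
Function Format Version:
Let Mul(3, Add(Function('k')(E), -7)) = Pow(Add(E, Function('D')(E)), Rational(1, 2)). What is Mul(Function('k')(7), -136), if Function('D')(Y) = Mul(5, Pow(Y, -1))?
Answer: Add(-952, Mul(Rational(-136, 7), Pow(42, Rational(1, 2)))) ≈ -1077.9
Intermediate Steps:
Function('k')(E) = Add(7, Mul(Rational(1, 3), Pow(Add(E, Mul(5, Pow(E, -1))), Rational(1, 2))))
Mul(Function('k')(7), -136) = Mul(Add(7, Mul(Rational(1, 3), Pow(Add(7, Mul(5, Pow(7, -1))), Rational(1, 2)))), -136) = Mul(Add(7, Mul(Rational(1, 3), Pow(Add(7, Mul(5, Rational(1, 7))), Rational(1, 2)))), -136) = Mul(Add(7, Mul(Rational(1, 3), Pow(Add(7, Rational(5, 7)), Rational(1, 2)))), -136) = Mul(Add(7, Mul(Rational(1, 3), Pow(Rational(54, 7), Rational(1, 2)))), -136) = Mul(Add(7, Mul(Rational(1, 3), Mul(Rational(3, 7), Pow(42, Rational(1, 2))))), -136) = Mul(Add(7, Mul(Rational(1, 7), Pow(42, Rational(1, 2)))), -136) = Add(-952, Mul(Rational(-136, 7), Pow(42, Rational(1, 2))))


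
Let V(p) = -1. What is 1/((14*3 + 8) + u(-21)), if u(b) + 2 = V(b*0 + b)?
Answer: 1/47 ≈ 0.021277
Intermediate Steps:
u(b) = -3 (u(b) = -2 - 1 = -3)
1/((14*3 + 8) + u(-21)) = 1/((14*3 + 8) - 3) = 1/((42 + 8) - 3) = 1/(50 - 3) = 1/47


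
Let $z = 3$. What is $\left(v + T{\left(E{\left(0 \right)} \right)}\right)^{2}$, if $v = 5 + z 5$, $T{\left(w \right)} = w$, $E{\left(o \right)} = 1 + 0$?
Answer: $441$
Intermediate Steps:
$E{\left(o \right)} = 1$
$v = 20$ ($v = 5 + 3 \cdot 5 = 5 + 15 = 20$)
$\left(v + T{\left(E{\left(0 \right)} \right)}\right)^{2} = \left(20 + 1\right)^{2} = 21^{2} = 441$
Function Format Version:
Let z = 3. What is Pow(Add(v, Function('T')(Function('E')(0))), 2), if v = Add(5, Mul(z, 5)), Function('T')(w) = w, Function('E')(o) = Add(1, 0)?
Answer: 441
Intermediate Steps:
Function('E')(o) = 1
v = 20 (v = Add(5, Mul(3, 5)) = Add(5, 15) = 20)
Pow(Add(v, Function('T')(Function('E')(0))), 2) = Pow(Add(20, 1), 2) = Pow(21, 2) = 441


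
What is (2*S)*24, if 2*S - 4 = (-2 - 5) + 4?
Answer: 24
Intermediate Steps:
S = ½ (S = 2 + ((-2 - 5) + 4)/2 = 2 + (-7 + 4)/2 = 2 + (½)*(-3) = 2 - 3/2 = ½ ≈ 0.50000)
(2*S)*24 = (2*(½))*24 = 1*24 = 24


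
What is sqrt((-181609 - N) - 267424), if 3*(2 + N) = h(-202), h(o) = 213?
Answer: I*sqrt(449102) ≈ 670.15*I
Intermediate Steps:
N = 69 (N = -2 + (1/3)*213 = -2 + 71 = 69)
sqrt((-181609 - N) - 267424) = sqrt((-181609 - 1*69) - 267424) = sqrt((-181609 - 69) - 267424) = sqrt(-181678 - 267424) = sqrt(-449102) = I*sqrt(449102)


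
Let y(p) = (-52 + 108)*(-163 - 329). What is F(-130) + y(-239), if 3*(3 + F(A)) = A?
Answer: -82795/3 ≈ -27598.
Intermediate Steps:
y(p) = -27552 (y(p) = 56*(-492) = -27552)
F(A) = -3 + A/3
F(-130) + y(-239) = (-3 + (1/3)*(-130)) - 27552 = (-3 - 130/3) - 27552 = -139/3 - 27552 = -82795/3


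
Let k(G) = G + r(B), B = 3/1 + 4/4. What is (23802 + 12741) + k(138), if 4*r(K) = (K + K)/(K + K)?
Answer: 146725/4 ≈ 36681.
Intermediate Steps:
B = 4 (B = 3*1 + 4*(¼) = 3 + 1 = 4)
r(K) = ¼ (r(K) = ((K + K)/(K + K))/4 = ((2*K)/((2*K)))/4 = ((2*K)*(1/(2*K)))/4 = (¼)*1 = ¼)
k(G) = ¼ + G (k(G) = G + ¼ = ¼ + G)
(23802 + 12741) + k(138) = (23802 + 12741) + (¼ + 138) = 36543 + 553/4 = 146725/4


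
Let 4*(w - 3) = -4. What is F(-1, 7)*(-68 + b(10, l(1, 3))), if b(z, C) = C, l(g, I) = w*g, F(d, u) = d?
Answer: 66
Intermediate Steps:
w = 2 (w = 3 + (1/4)*(-4) = 3 - 1 = 2)
l(g, I) = 2*g
F(-1, 7)*(-68 + b(10, l(1, 3))) = -(-68 + 2*1) = -(-68 + 2) = -1*(-66) = 66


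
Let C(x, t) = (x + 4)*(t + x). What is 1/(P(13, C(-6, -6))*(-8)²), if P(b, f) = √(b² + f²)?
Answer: √745/47680 ≈ 0.00057246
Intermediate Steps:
C(x, t) = (4 + x)*(t + x)
1/(P(13, C(-6, -6))*(-8)²) = 1/(√(13² + ((-6)² + 4*(-6) + 4*(-6) - 6*(-6))²)*(-8)²) = 1/(√(169 + (36 - 24 - 24 + 36)²)*64) = 1/(√(169 + 24²)*64) = 1/(√(169 + 576)*64) = 1/(√745*64) = 1/(64*√745) = √745/47680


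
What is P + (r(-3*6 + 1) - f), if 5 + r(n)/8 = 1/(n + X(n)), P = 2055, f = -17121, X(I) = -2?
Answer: 363576/19 ≈ 19136.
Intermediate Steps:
r(n) = -40 + 8/(-2 + n) (r(n) = -40 + 8/(n - 2) = -40 + 8/(-2 + n))
P + (r(-3*6 + 1) - f) = 2055 + (8*(11 - 5*(-3*6 + 1))/(-2 + (-3*6 + 1)) - 1*(-17121)) = 2055 + (8*(11 - 5*(-18 + 1))/(-2 + (-18 + 1)) + 17121) = 2055 + (8*(11 - 5*(-17))/(-2 - 17) + 17121) = 2055 + (8*(11 + 85)/(-19) + 17121) = 2055 + (8*(-1/19)*96 + 17121) = 2055 + (-768/19 + 17121) = 2055 + 324531/19 = 363576/19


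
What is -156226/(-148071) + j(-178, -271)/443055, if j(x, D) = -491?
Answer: 3292571789/3123980805 ≈ 1.0540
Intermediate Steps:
-156226/(-148071) + j(-178, -271)/443055 = -156226/(-148071) - 491/443055 = -156226*(-1/148071) - 491*1/443055 = 22318/21153 - 491/443055 = 3292571789/3123980805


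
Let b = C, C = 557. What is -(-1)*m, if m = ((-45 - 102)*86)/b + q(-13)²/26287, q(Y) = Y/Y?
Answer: -332319697/14641859 ≈ -22.697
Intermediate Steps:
b = 557
q(Y) = 1
m = -332319697/14641859 (m = ((-45 - 102)*86)/557 + 1²/26287 = -147*86*(1/557) + 1*(1/26287) = -12642*1/557 + 1/26287 = -12642/557 + 1/26287 = -332319697/14641859 ≈ -22.697)
-(-1)*m = -(-1)*(-332319697)/14641859 = -1*332319697/14641859 = -332319697/14641859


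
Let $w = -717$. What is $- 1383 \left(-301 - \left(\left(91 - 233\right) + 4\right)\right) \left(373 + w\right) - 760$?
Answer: $-77548336$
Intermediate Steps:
$- 1383 \left(-301 - \left(\left(91 - 233\right) + 4\right)\right) \left(373 + w\right) - 760 = - 1383 \left(-301 - \left(\left(91 - 233\right) + 4\right)\right) \left(373 - 717\right) - 760 = - 1383 \left(-301 - \left(-142 + 4\right)\right) \left(-344\right) - 760 = - 1383 \left(-301 - -138\right) \left(-344\right) - 760 = - 1383 \left(-301 + 138\right) \left(-344\right) - 760 = - 1383 \left(\left(-163\right) \left(-344\right)\right) - 760 = \left(-1383\right) 56072 - 760 = -77547576 - 760 = -77548336$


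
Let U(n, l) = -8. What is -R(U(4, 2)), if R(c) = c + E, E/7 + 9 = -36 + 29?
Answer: 120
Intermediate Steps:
E = -112 (E = -63 + 7*(-36 + 29) = -63 + 7*(-7) = -63 - 49 = -112)
R(c) = -112 + c (R(c) = c - 112 = -112 + c)
-R(U(4, 2)) = -(-112 - 8) = -1*(-120) = 120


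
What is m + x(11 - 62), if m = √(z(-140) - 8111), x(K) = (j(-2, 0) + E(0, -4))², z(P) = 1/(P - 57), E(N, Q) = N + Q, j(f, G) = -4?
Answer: 64 + 2*I*√78694999/197 ≈ 64.0 + 90.061*I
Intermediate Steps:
z(P) = 1/(-57 + P)
x(K) = 64 (x(K) = (-4 + (0 - 4))² = (-4 - 4)² = (-8)² = 64)
m = 2*I*√78694999/197 (m = √(1/(-57 - 140) - 8111) = √(1/(-197) - 8111) = √(-1/197 - 8111) = √(-1597868/197) = 2*I*√78694999/197 ≈ 90.061*I)
m + x(11 - 62) = 2*I*√78694999/197 + 64 = 64 + 2*I*√78694999/197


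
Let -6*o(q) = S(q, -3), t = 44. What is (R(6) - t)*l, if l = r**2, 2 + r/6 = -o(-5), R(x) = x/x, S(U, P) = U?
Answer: -12427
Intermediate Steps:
R(x) = 1
o(q) = -q/6
r = -17 (r = -12 + 6*(-(-1)*(-5)/6) = -12 + 6*(-1*5/6) = -12 + 6*(-5/6) = -12 - 5 = -17)
l = 289 (l = (-17)**2 = 289)
(R(6) - t)*l = (1 - 1*44)*289 = (1 - 44)*289 = -43*289 = -12427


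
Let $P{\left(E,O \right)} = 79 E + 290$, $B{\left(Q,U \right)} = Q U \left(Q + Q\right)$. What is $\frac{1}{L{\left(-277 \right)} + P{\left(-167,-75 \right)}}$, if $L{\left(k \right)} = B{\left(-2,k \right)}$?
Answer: $- \frac{1}{15119} \approx -6.6142 \cdot 10^{-5}$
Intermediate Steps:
$B{\left(Q,U \right)} = 2 U Q^{2}$ ($B{\left(Q,U \right)} = Q U 2 Q = 2 U Q^{2}$)
$L{\left(k \right)} = 8 k$ ($L{\left(k \right)} = 2 k \left(-2\right)^{2} = 2 k 4 = 8 k$)
$P{\left(E,O \right)} = 290 + 79 E$
$\frac{1}{L{\left(-277 \right)} + P{\left(-167,-75 \right)}} = \frac{1}{8 \left(-277\right) + \left(290 + 79 \left(-167\right)\right)} = \frac{1}{-2216 + \left(290 - 13193\right)} = \frac{1}{-2216 - 12903} = \frac{1}{-15119} = - \frac{1}{15119}$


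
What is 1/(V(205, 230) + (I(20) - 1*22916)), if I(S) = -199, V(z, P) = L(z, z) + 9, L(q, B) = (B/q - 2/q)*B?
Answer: -1/22903 ≈ -4.3662e-5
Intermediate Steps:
L(q, B) = B*(-2/q + B/q) (L(q, B) = (-2/q + B/q)*B = B*(-2/q + B/q))
V(z, P) = 7 + z (V(z, P) = z*(-2 + z)/z + 9 = (-2 + z) + 9 = 7 + z)
1/(V(205, 230) + (I(20) - 1*22916)) = 1/((7 + 205) + (-199 - 1*22916)) = 1/(212 + (-199 - 22916)) = 1/(212 - 23115) = 1/(-22903) = -1/22903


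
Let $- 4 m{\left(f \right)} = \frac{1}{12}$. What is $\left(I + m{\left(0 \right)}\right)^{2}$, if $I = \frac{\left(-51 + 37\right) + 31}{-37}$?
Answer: $\frac{727609}{3154176} \approx 0.23068$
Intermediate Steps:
$m{\left(f \right)} = - \frac{1}{48}$ ($m{\left(f \right)} = - \frac{1}{4 \cdot 12} = \left(- \frac{1}{4}\right) \frac{1}{12} = - \frac{1}{48}$)
$I = - \frac{17}{37}$ ($I = \left(-14 + 31\right) \left(- \frac{1}{37}\right) = 17 \left(- \frac{1}{37}\right) = - \frac{17}{37} \approx -0.45946$)
$\left(I + m{\left(0 \right)}\right)^{2} = \left(- \frac{17}{37} - \frac{1}{48}\right)^{2} = \left(- \frac{853}{1776}\right)^{2} = \frac{727609}{3154176}$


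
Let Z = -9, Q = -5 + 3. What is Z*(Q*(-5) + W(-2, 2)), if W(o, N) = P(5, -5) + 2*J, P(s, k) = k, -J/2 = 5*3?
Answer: 495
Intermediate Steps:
J = -30 (J = -10*3 = -2*15 = -30)
Q = -2
W(o, N) = -65 (W(o, N) = -5 + 2*(-30) = -5 - 60 = -65)
Z*(Q*(-5) + W(-2, 2)) = -9*(-2*(-5) - 65) = -9*(10 - 65) = -9*(-55) = 495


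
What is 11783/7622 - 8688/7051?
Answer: 16861997/53742722 ≈ 0.31375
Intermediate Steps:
11783/7622 - 8688/7051 = 16861997/53742722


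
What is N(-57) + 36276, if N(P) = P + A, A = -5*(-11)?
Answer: 36274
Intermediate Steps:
A = 55
N(P) = 55 + P (N(P) = P + 55 = 55 + P)
N(-57) + 36276 = (55 - 57) + 36276 = -2 + 36276 = 36274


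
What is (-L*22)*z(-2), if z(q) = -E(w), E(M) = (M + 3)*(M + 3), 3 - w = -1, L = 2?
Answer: 2156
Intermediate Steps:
w = 4 (w = 3 - 1*(-1) = 3 + 1 = 4)
E(M) = (3 + M)² (E(M) = (3 + M)*(3 + M) = (3 + M)²)
z(q) = -49 (z(q) = -(3 + 4)² = -1*7² = -1*49 = -49)
(-L*22)*z(-2) = -2*22*(-49) = -1*44*(-49) = -44*(-49) = 2156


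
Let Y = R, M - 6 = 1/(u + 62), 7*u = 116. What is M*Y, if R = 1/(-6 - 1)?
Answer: -3307/3850 ≈ -0.85896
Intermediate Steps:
u = 116/7 (u = (⅐)*116 = 116/7 ≈ 16.571)
R = -⅐ (R = 1/(-7) = -⅐ ≈ -0.14286)
M = 3307/550 (M = 6 + 1/(116/7 + 62) = 6 + 1/(550/7) = 6 + 7/550 = 3307/550 ≈ 6.0127)
Y = -⅐ ≈ -0.14286
M*Y = (3307/550)*(-⅐) = -3307/3850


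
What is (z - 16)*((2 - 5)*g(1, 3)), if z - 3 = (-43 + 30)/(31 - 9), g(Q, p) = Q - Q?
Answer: 0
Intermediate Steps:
g(Q, p) = 0
z = 53/22 (z = 3 + (-43 + 30)/(31 - 9) = 3 - 13/22 = 53/22 ≈ 2.4091)
(z - 16)*((2 - 5)*g(1, 3)) = (53/22 - 16)*((2 - 5)*0) = -(-897)*0/22 = -299/22*0 = 0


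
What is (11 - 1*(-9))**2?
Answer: 400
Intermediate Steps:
(11 - 1*(-9))**2 = (11 + 9)**2 = 20**2 = 400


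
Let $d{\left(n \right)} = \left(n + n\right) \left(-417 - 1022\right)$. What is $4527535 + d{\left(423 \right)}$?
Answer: $3310141$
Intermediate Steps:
$d{\left(n \right)} = - 2878 n$ ($d{\left(n \right)} = 2 n \left(-1439\right) = - 2878 n$)
$4527535 + d{\left(423 \right)} = 4527535 - 1217394 = 3310141$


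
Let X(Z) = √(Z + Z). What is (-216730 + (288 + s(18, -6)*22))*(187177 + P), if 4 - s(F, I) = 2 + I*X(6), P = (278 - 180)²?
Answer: -42583014838 + 51950184*√3 ≈ -4.2493e+10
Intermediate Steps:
X(Z) = √2*√Z (X(Z) = √(2*Z) = √2*√Z)
P = 9604 (P = 98² = 9604)
s(F, I) = 2 - 2*I*√3 (s(F, I) = 4 - (2 + I*(√2*√6)) = 4 - (2 + I*(2*√3)) = 4 - (2 + 2*I*√3) = 4 + (-2 - 2*I*√3) = 2 - 2*I*√3)
(-216730 + (288 + s(18, -6)*22))*(187177 + P) = (-216730 + (288 + (2 - 2*(-6)*√3)*22))*(187177 + 9604) = (-216730 + (288 + (2 + 12*√3)*22))*196781 = (-216730 + (288 + (44 + 264*√3)))*196781 = (-216730 + (332 + 264*√3))*196781 = (-216398 + 264*√3)*196781 = -42583014838 + 51950184*√3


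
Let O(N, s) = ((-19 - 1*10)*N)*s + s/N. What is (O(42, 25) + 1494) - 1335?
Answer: -1272197/42 ≈ -30290.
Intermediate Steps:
O(N, s) = s/N - 29*N*s (O(N, s) = ((-19 - 10)*N)*s + s/N = (-29*N)*s + s/N = -29*N*s + s/N = s/N - 29*N*s)
(O(42, 25) + 1494) - 1335 = ((25/42 - 29*42*25) + 1494) - 1335 = ((25*(1/42) - 30450) + 1494) - 1335 = ((25/42 - 30450) + 1494) - 1335 = (-1278875/42 + 1494) - 1335 = -1216127/42 - 1335 = -1272197/42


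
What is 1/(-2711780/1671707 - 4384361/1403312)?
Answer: -2345926493584/11134840389587 ≈ -0.21068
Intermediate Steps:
1/(-2711780/1671707 - 4384361/1403312) = 1/(-11134840389587/2345926493584) = -2345926493584/11134840389587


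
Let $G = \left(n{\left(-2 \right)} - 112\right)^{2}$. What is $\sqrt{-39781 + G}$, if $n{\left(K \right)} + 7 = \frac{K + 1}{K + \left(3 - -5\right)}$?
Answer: $\frac{i \sqrt{920891}}{6} \approx 159.94 i$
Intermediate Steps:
$n{\left(K \right)} = -7 + \frac{1 + K}{8 + K}$ ($n{\left(K \right)} = -7 + \frac{K + 1}{K + \left(3 - -5\right)} = -7 + \frac{1 + K}{K + \left(3 + 5\right)} = -7 + \frac{1 + K}{K + 8} = -7 + \frac{1 + K}{8 + K}$)
$G = \frac{511225}{36}$ ($G = \left(\frac{-55 - -12}{8 - 2} - 112\right)^{2} = \left(\frac{-55 + 12}{6} - 112\right)^{2} = \left(\frac{1}{6} \left(-43\right) - 112\right)^{2} = \left(- \frac{43}{6} - 112\right)^{2} = \left(- \frac{715}{6}\right)^{2} = \frac{511225}{36} \approx 14201.0$)
$\sqrt{-39781 + G} = \sqrt{-39781 + \frac{511225}{36}} = \sqrt{- \frac{920891}{36}} = \frac{i \sqrt{920891}}{6}$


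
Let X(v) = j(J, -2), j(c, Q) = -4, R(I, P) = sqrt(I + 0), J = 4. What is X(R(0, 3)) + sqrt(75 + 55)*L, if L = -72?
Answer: -4 - 72*sqrt(130) ≈ -824.93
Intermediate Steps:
R(I, P) = sqrt(I)
X(v) = -4
X(R(0, 3)) + sqrt(75 + 55)*L = -4 + sqrt(75 + 55)*(-72) = -4 + sqrt(130)*(-72) = -4 - 72*sqrt(130)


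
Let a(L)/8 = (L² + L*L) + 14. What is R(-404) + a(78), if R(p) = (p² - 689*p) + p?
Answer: 538624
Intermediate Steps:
R(p) = p² - 688*p
a(L) = 112 + 16*L² (a(L) = 8*((L² + L*L) + 14) = 8*((L² + L²) + 14) = 8*(2*L² + 14) = 8*(14 + 2*L²) = 112 + 16*L²)
R(-404) + a(78) = -404*(-688 - 404) + (112 + 16*78²) = -404*(-1092) + (112 + 16*6084) = 441168 + (112 + 97344) = 441168 + 97456 = 538624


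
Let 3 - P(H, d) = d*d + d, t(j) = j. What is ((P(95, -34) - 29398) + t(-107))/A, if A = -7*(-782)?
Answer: -15312/2737 ≈ -5.5944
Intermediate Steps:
P(H, d) = 3 - d - d² (P(H, d) = 3 - (d*d + d) = 3 - (d² + d) = 3 - (d + d²) = 3 + (-d - d²) = 3 - d - d²)
A = 5474
((P(95, -34) - 29398) + t(-107))/A = (((3 - 1*(-34) - 1*(-34)²) - 29398) - 107)/5474 = (((3 + 34 - 1*1156) - 29398) - 107)*(1/5474) = (((3 + 34 - 1156) - 29398) - 107)*(1/5474) = ((-1119 - 29398) - 107)*(1/5474) = (-30517 - 107)*(1/5474) = -30624*1/5474 = -15312/2737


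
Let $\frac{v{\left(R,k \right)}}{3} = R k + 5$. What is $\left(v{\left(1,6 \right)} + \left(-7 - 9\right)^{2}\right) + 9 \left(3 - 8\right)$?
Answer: $244$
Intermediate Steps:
$v{\left(R,k \right)} = 15 + 3 R k$ ($v{\left(R,k \right)} = 3 \left(R k + 5\right) = 3 \left(5 + R k\right) = 15 + 3 R k$)
$\left(v{\left(1,6 \right)} + \left(-7 - 9\right)^{2}\right) + 9 \left(3 - 8\right) = \left(\left(15 + 3 \cdot 1 \cdot 6\right) + \left(-7 - 9\right)^{2}\right) + 9 \left(3 - 8\right) = \left(\left(15 + 18\right) + \left(-16\right)^{2}\right) + 9 \left(-5\right) = \left(33 + 256\right) - 45 = 289 - 45 = 244$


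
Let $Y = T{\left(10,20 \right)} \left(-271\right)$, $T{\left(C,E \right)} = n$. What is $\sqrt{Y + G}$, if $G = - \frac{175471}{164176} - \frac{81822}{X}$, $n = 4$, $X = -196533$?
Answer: $\frac{i \sqrt{871316455466724764339}}{896277828} \approx 32.934 i$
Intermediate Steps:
$G = - \frac{7017544457}{10755333936}$ ($G = - \frac{175471}{164176} - \frac{81822}{-196533} = \left(-175471\right) \frac{1}{164176} - - \frac{27274}{65511} = - \frac{175471}{164176} + \frac{27274}{65511} = - \frac{7017544457}{10755333936} \approx -0.65247$)
$T{\left(C,E \right)} = 4$
$Y = -1084$ ($Y = 4 \left(-271\right) = -1084$)
$\sqrt{Y + G} = \sqrt{-1084 - \frac{7017544457}{10755333936}} = \sqrt{- \frac{11665799531081}{10755333936}} = \frac{i \sqrt{871316455466724764339}}{896277828}$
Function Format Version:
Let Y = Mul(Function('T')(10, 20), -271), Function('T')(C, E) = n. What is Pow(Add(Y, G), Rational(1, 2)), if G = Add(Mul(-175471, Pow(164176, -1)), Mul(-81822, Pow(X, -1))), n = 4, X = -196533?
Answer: Mul(Rational(1, 896277828), I, Pow(871316455466724764339, Rational(1, 2))) ≈ Mul(32.934, I)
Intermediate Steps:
G = Rational(-7017544457, 10755333936) (G = Add(Mul(-175471, Pow(164176, -1)), Mul(-81822, Pow(-196533, -1))) = Add(Mul(-175471, Rational(1, 164176)), Mul(-81822, Rational(-1, 196533))) = Add(Rational(-175471, 164176), Rational(27274, 65511)) = Rational(-7017544457, 10755333936) ≈ -0.65247)
Function('T')(C, E) = 4
Y = -1084 (Y = Mul(4, -271) = -1084)
Pow(Add(Y, G), Rational(1, 2)) = Pow(Add(-1084, Rational(-7017544457, 10755333936)), Rational(1, 2)) = Pow(Rational(-11665799531081, 10755333936), Rational(1, 2)) = Mul(Rational(1, 896277828), I, Pow(871316455466724764339, Rational(1, 2)))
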